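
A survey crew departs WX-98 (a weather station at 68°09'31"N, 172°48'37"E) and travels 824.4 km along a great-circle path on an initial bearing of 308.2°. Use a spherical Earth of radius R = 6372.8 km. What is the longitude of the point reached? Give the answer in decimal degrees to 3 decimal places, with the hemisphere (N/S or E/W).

WX-98: φ = +68.15861°, λ = +172.81028°
δ = d/R = 824.4/6372.8 = 0.129362 rad
φ₂ = arcsin(sin φ₁ cos δ + cos φ₁ sin δ cos θ)
   = arcsin(0.92822·0.99164 + 0.37204·0.12900·0.61841) = 71.83104°
λ₂ = λ₁ + atan2(sin θ sin δ cos φ₁, cos δ − sin φ₁ sin φ₂) = 153.83783°

153.838°E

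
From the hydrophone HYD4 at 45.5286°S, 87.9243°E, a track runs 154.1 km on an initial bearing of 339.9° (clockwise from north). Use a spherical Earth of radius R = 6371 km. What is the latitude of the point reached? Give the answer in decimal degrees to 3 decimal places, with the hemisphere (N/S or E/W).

44.225°S

δ = d/R = 154.1/6371 = 0.024188 rad
φ₂ = arcsin(sin φ₁ cos δ + cos φ₁ sin δ cos θ)
   = arcsin(-0.71360·0.99971 + 0.70055·0.02419·0.93909) = -44.22520°
λ₂ = λ₁ + atan2(sin θ sin δ cos φ₁, cos δ − sin φ₁ sin φ₂) = 87.25974°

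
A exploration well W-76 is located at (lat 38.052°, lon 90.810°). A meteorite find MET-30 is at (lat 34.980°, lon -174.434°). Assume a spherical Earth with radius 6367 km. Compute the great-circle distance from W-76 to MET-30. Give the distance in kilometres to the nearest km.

8062 km

Δφ = -3.0720°,  Δλ = 94.7560°
a = sin²(Δφ/2) + cos φ₁ cos φ₂ sin²(Δλ/2) = 0.350066
c = 2·arcsin(√a) = 1.266243 rad = 72.5504°
d = R·c = 6367 × 1.266243 = 8062.2 km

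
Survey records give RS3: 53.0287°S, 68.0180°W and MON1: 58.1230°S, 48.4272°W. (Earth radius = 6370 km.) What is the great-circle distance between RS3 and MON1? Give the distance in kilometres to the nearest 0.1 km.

Δφ = -5.0943°,  Δλ = 19.5908°
a = sin²(Δφ/2) + cos φ₁ cos φ₂ sin²(Δλ/2) = 0.011168
c = 2·arcsin(√a) = 0.211752 rad = 12.1325°
d = R·c = 6370 × 0.211752 = 1348.9 km

1348.9 km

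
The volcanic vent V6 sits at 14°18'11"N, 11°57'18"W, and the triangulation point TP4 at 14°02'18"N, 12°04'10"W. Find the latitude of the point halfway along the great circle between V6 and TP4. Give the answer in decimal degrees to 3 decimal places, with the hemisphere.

14.171°N

V6: φ = +14.30306°, λ = -11.95500°
TP4: φ = +14.03833°, λ = -12.06944°
Bx = cos φ₂ cos Δλ = 0.970132,  By = cos φ₂ sin Δλ = -0.001938
φₘ = atan2(sin φ₁ + sin φ₂, √((cos φ₁ + Bx)² + By²)) = 14.17070°
λₘ = λ₁ + atan2(By, cos φ₁ + Bx) = -12.01226°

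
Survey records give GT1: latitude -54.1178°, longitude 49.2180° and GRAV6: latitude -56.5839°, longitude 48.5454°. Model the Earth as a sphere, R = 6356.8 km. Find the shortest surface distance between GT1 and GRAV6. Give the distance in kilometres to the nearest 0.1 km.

Δφ = -2.4661°,  Δλ = -0.6726°
a = sin²(Δφ/2) + cos φ₁ cos φ₂ sin²(Δλ/2) = 0.000474
c = 2·arcsin(√a) = 0.043555 rad = 2.4955°
d = R·c = 6356.8 × 0.043555 = 276.9 km

276.9 km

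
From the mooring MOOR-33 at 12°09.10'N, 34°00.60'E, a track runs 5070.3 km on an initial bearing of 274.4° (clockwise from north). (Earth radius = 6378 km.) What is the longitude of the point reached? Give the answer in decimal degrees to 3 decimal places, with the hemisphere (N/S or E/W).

MOOR-33: φ = +12.15167°, λ = +34.01000°
δ = d/R = 5070.3/6378 = 0.794967 rad
φ₂ = arcsin(sin φ₁ cos δ + cos φ₁ sin δ cos θ)
   = arcsin(0.21050·0.70031 + 0.97759·0.71384·0.07672) = 11.59270°
λ₂ = λ₁ + atan2(sin θ sin δ cos φ₁, cos δ − sin φ₁ sin φ₂) = -12.58860°

12.589°W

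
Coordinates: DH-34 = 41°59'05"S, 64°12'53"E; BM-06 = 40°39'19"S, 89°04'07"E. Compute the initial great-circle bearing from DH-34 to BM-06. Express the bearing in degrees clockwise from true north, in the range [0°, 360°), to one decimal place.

DH-34: φ = -41.98472°, λ = +64.21472°
BM-06: φ = -40.65528°, λ = +89.06861°
Δλ = 24.8539°
y = sin Δλ · cos φ₂ = 0.318862
x = cos φ₁ sin φ₂ − sin φ₁ cos φ₂ cos Δλ = -0.023800
θ = atan2(y, x) = 94.2688° → 94.2688° (mod 360°)

94.3°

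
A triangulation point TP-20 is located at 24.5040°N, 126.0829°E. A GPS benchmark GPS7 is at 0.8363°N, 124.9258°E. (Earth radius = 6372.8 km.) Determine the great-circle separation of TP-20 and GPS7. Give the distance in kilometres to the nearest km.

2635 km

Δφ = -23.6677°,  Δλ = -1.1571°
a = sin²(Δφ/2) + cos φ₁ cos φ₂ sin²(Δλ/2) = 0.042148
c = 2·arcsin(√a) = 0.413541 rad = 23.6942°
d = R·c = 6372.8 × 0.413541 = 2635.4 km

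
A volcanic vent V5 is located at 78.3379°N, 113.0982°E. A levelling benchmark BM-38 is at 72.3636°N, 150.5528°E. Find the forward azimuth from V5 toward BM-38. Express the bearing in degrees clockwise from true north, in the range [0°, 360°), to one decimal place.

Δλ = 37.4546°
y = sin Δλ · cos φ₂ = 0.184249
x = cos φ₁ sin φ₂ − sin φ₁ cos φ₂ cos Δλ = -0.042909
θ = atan2(y, x) = 103.1097° → 103.1097° (mod 360°)

103.1°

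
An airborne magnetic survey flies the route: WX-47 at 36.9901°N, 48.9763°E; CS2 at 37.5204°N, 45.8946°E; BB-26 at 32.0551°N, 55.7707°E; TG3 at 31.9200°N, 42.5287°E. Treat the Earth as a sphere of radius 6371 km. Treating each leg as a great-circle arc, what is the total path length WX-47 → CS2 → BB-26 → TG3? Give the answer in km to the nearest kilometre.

WX-47→CS2: c = 0.043797 rad, d = 279.03 km
CS2→BB-26: c = 0.170544 rad, d = 1086.54 km
BB-26→TG3: c = 0.195916 rad, d = 1248.18 km
Total = 279.03 + 1086.54 + 1248.18 = 2613.75 km

2614 km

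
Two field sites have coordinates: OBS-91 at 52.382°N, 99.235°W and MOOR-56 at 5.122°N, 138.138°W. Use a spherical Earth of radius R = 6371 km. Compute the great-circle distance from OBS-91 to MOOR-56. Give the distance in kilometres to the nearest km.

6344 km

Δφ = -47.2600°,  Δλ = -38.9030°
a = sin²(Δφ/2) + cos φ₁ cos φ₂ sin²(Δλ/2) = 0.228083
c = 2·arcsin(√a) = 0.995797 rad = 57.0550°
d = R·c = 6371 × 0.995797 = 6344.2 km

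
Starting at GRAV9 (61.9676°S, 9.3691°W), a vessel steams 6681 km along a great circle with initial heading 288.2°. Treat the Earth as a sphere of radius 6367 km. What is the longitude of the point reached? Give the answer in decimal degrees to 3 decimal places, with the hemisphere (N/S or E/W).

69.494°W

δ = d/R = 6681/6367 = 1.049317 rad
φ₂ = arcsin(sin φ₁ cos δ + cos φ₁ sin δ cos θ)
   = arcsin(-0.88268·0.49816 + 0.46997·0.86708·0.31233) = -18.20648°
λ₂ = λ₁ + atan2(sin θ sin δ cos φ₁, cos δ − sin φ₁ sin φ₂) = -69.49423°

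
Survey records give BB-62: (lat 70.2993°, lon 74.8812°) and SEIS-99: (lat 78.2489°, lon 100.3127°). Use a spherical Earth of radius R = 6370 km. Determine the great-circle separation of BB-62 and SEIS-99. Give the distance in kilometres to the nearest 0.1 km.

Δφ = 7.9496°,  Δλ = 25.4315°
a = sin²(Δφ/2) + cos φ₁ cos φ₂ sin²(Δλ/2) = 0.008131
c = 2·arcsin(√a) = 0.180593 rad = 10.3472°
d = R·c = 6370 × 0.180593 = 1150.4 km

1150.4 km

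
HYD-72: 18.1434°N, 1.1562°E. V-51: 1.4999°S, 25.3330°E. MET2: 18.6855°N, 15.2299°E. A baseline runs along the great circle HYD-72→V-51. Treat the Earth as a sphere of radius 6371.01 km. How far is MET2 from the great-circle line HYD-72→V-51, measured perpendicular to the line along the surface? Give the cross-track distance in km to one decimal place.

δ₁₃ = central angle HYD-72→MET2 = 0.233187 rad  (haversine)
θ₁₃ = bearing HYD-72→MET2 = 85.454°,  θ₁₂ = bearing HYD-72→V-51 = 127.031°
dₓₜ = R·arcsin(sin δ₁₃ · sin(θ₁₃ − θ₁₂)) = 6371.01·arcsin(0.23108·sin(-41.577°)) = -980.863 km
|dₓₜ| = 980.863 km

980.9 km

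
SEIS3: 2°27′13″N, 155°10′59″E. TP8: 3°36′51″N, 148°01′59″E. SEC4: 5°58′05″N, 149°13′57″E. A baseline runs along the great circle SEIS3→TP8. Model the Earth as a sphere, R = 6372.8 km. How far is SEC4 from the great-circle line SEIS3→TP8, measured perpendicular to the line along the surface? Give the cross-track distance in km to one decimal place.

SEIS3: φ = +2.45361°, λ = +155.18306°
TP8: φ = +3.61417°, λ = +148.03306°
SEC4: φ = +5.96806°, λ = +149.23250°
δ₁₃ = central angle SEIS3→SEC4 = 0.120362 rad  (haversine)
θ₁₃ = bearing SEIS3→SEC4 = 300.827°,  θ₁₂ = bearing SEIS3→TP8 = 279.410°
dₓₜ = R·arcsin(sin δ₁₃ · sin(θ₁₃ − θ₁₂)) = 6372.8·arcsin(0.12007·sin(21.417°)) = 279.498 km
|dₓₜ| = 279.498 km

279.5 km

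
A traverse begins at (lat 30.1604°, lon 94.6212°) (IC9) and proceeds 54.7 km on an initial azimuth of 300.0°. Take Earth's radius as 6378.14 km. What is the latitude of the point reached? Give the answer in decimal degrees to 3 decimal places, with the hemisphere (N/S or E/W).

30.405°N

δ = d/R = 54.7/6378.14 = 0.008576 rad
φ₂ = arcsin(sin φ₁ cos δ + cos φ₁ sin δ cos θ)
   = arcsin(0.50242·0.99996 + 0.86462·0.00858·0.50000) = 30.40517°
λ₂ = λ₁ + atan2(sin θ sin δ cos φ₁, cos δ − sin φ₁ sin φ₂) = 94.12779°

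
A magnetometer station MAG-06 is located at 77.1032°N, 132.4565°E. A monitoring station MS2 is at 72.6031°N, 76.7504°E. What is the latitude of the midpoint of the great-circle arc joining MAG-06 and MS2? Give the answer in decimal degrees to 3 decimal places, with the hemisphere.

76.502°N

Bx = cos φ₂ cos Δλ = 0.168462,  By = cos φ₂ sin Δλ = -0.247012
φₘ = atan2(sin φ₁ + sin φ₂, √((cos φ₁ + Bx)² + By²)) = 76.50208°
λₘ = λ₁ + atan2(By, cos φ₁ + Bx) = 100.21750°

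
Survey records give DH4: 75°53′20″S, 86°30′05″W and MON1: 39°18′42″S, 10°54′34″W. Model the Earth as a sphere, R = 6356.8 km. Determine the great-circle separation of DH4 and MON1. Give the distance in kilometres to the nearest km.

DH4: φ = -75.88889°, λ = -86.50139°
MON1: φ = -39.31167°, λ = -10.90944°
Δφ = 36.5772°,  Δλ = 75.5919°
a = sin²(Δφ/2) + cos φ₁ cos φ₂ sin²(Δλ/2) = 0.169321
c = 2·arcsin(√a) = 0.848168 rad = 48.5965°
d = R·c = 6356.8 × 0.848168 = 5391.6 km

5392 km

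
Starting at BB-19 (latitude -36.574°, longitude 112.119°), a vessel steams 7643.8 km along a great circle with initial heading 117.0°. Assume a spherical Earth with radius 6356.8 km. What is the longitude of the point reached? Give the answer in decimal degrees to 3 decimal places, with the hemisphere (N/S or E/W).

δ = d/R = 7643.8/6356.8 = 1.202460 rad
φ₂ = arcsin(sin φ₁ cos δ + cos φ₁ sin δ cos θ)
   = arcsin(-0.59586·0.36006 + 0.80309·0.93293·-0.45399) = -33.68921°
λ₂ = λ₁ + atan2(sin θ sin δ cos φ₁, cos δ − sin φ₁ sin φ₂) = -160.41531°

160.415°W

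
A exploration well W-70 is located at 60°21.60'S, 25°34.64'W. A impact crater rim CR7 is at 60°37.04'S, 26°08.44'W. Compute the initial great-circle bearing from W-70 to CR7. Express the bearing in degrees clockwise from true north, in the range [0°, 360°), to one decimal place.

W-70: φ = -60.36000°, λ = -25.57733°
CR7: φ = -60.61733°, λ = -26.14067°
Δλ = -0.5633°
y = sin Δλ · cos φ₂ = -0.004824
x = cos φ₁ sin φ₂ − sin φ₁ cos φ₂ cos Δλ = -0.004512
θ = atan2(y, x) = -133.0859° → 226.9141° (mod 360°)

226.9°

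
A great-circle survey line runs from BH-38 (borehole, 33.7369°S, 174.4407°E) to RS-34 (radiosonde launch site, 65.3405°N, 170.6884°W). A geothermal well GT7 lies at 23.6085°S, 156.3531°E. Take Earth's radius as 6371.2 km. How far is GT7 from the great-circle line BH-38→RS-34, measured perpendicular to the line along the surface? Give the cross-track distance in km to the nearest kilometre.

δ₁₃ = central angle BH-38→GT7 = 0.327776 rad  (haversine)
θ₁₃ = bearing BH-38→GT7 = 297.912°,  θ₁₂ = bearing BH-38→RS-34 = 6.237°
dₓₜ = R·arcsin(sin δ₁₃ · sin(θ₁₃ − θ₁₂)) = 6371.2·arcsin(0.32194·sin(291.675°)) = -1935.750 km
|dₓₜ| = 1935.750 km

1936 km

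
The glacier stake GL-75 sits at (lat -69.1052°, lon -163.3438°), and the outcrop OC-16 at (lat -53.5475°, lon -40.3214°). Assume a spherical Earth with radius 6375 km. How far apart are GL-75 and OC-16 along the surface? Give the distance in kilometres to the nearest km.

Δφ = 15.5577°,  Δλ = 123.0224°
a = sin²(Δφ/2) + cos φ₁ cos φ₂ sin²(Δλ/2) = 0.182015
c = 2·arcsin(√a) = 0.881531 rad = 50.5080°
d = R·c = 6375 × 0.881531 = 5619.8 km

5620 km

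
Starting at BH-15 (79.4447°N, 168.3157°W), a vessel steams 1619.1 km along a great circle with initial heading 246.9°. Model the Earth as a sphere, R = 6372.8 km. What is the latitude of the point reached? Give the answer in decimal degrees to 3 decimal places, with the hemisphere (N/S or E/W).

68.980°N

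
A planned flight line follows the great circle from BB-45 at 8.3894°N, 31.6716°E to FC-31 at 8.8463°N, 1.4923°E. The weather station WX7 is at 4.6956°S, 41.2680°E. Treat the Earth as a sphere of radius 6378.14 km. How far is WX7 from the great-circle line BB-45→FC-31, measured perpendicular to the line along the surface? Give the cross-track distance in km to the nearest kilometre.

δ₁₃ = central angle BB-45→WX7 = 0.282943 rad  (haversine)
θ₁₃ = bearing BB-45→WX7 = 143.479°,  θ₁₂ = bearing BB-45→FC-31 = 273.171°
dₓₜ = R·arcsin(sin δ₁₃ · sin(θ₁₃ − θ₁₂)) = 6378.14·arcsin(0.27918·sin(-129.692°)) = -1380.973 km
|dₓₜ| = 1380.973 km

1381 km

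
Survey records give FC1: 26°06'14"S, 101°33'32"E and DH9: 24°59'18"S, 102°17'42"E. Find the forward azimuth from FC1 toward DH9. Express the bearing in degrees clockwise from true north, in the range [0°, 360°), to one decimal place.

30.9°

FC1: φ = -26.10389°, λ = +101.55889°
DH9: φ = -24.98833°, λ = +102.29500°
Δλ = 0.7361°
y = sin Δλ · cos φ₂ = 0.011645
x = cos φ₁ sin φ₂ − sin φ₁ cos φ₂ cos Δλ = 0.019436
θ = atan2(y, x) = 30.9270° → 30.9270° (mod 360°)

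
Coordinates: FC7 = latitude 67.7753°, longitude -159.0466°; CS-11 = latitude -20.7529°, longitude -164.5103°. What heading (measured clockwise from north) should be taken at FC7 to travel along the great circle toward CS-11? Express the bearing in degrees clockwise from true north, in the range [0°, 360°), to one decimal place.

185.1°

Δλ = -5.4637°
y = sin Δλ · cos φ₂ = -0.089037
x = cos φ₁ sin φ₂ − sin φ₁ cos φ₂ cos Δλ = -0.995737
θ = atan2(y, x) = -174.8903° → 185.1097° (mod 360°)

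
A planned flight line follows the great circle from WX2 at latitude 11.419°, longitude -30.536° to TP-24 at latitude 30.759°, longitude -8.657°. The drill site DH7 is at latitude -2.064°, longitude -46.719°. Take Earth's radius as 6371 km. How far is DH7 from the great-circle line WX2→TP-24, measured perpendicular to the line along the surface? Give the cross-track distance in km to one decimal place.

319.0 km

δ₁₃ = central angle WX2→DH7 = 0.366394 rad  (haversine)
θ₁₃ = bearing WX2→DH7 = 231.028°,  θ₁₂ = bearing WX2→TP-24 = 42.998°
dₓₜ = R·arcsin(sin δ₁₃ · sin(θ₁₃ − θ₁₂)) = 6371·arcsin(0.35825·sin(188.031°)) = -318.993 km
|dₓₜ| = 318.993 km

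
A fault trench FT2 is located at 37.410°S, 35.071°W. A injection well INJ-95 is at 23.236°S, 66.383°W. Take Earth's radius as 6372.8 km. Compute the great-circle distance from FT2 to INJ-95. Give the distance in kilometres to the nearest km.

Δφ = 14.1740°,  Δλ = -31.3120°
a = sin²(Δφ/2) + cos φ₁ cos φ₂ sin²(Δλ/2) = 0.068375
c = 2·arcsin(√a) = 0.529124 rad = 30.3166°
d = R·c = 6372.8 × 0.529124 = 3372.0 km

3372 km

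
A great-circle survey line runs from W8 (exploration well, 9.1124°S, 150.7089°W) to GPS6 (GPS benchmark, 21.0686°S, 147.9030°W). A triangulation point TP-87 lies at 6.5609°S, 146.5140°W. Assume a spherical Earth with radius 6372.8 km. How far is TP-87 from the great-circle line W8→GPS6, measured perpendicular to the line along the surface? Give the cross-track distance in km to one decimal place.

513.3 km

δ₁₃ = central angle W8→TP-87 = 0.085105 rad  (haversine)
θ₁₃ = bearing W8→TP-87 = 58.751°,  θ₁₂ = bearing W8→GPS6 = 167.575°
dₓₜ = R·arcsin(sin δ₁₃ · sin(θ₁₃ − θ₁₂)) = 6372.8·arcsin(0.08500·sin(-108.824°)) = -513.284 km
|dₓₜ| = 513.284 km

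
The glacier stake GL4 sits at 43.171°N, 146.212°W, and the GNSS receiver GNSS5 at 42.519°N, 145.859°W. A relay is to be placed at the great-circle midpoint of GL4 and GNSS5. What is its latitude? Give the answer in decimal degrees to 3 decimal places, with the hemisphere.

Bx = cos φ₂ cos Δλ = 0.737039,  By = cos φ₂ sin Δλ = 0.004541
φₘ = atan2(sin φ₁ + sin φ₂, √((cos φ₁ + Bx)² + By²)) = 42.84514°
λₘ = λ₁ + atan2(By, cos φ₁ + Bx) = -146.03457°

42.845°N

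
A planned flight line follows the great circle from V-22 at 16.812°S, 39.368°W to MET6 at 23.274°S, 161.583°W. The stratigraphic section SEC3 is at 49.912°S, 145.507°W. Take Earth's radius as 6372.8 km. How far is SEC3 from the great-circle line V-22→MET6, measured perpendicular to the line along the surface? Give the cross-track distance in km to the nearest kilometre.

1994 km

δ₁₃ = central angle V-22→SEC3 = 1.520847 rad  (haversine)
θ₁₃ = bearing V-22→SEC3 = 218.269°,  θ₁₂ = bearing V-22→MET6 = 236.221°
dₓₜ = R·arcsin(sin δ₁₃ · sin(θ₁₃ − θ₁₂)) = 6372.8·arcsin(0.99875·sin(-17.952°)) = -1994.133 km
|dₓₜ| = 1994.133 km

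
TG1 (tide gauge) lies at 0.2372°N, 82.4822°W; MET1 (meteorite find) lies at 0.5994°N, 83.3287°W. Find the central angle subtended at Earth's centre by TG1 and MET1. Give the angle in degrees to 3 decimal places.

0.921°

Δφ = 0.3622°,  Δλ = -0.8465°
a = sin²(Δφ/2) + cos φ₁ cos φ₂ sin²(Δλ/2) = 0.000065
c = 2·arcsin(√a) = 0.016069 rad = 0.9207°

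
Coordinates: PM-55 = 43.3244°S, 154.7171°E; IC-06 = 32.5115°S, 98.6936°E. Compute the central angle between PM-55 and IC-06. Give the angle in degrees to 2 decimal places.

44.63°

Δφ = 10.8129°,  Δλ = -56.0235°
a = sin²(Δφ/2) + cos φ₁ cos φ₂ sin²(Δλ/2) = 0.144193
c = 2·arcsin(√a) = 0.779004 rad = 44.6337°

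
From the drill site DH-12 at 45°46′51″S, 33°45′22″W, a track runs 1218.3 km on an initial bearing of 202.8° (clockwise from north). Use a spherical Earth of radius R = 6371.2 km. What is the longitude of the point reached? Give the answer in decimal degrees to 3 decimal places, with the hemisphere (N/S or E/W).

DH-12: φ = -45.78083°, λ = -33.75611°
δ = d/R = 1218.3/6371.2 = 0.191220 rad
φ₂ = arcsin(sin φ₁ cos δ + cos φ₁ sin δ cos θ)
   = arcsin(-0.71668·0.98177 + 0.69740·0.19006·-0.92186) = -55.67011°
λ₂ = λ₁ + atan2(sin θ sin δ cos φ₁, cos δ − sin φ₁ sin φ₂) = -41.26008°

41.260°W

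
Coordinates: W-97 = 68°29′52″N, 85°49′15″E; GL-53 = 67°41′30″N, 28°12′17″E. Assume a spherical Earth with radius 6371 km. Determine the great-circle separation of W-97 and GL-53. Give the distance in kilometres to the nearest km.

2305 km

W-97: φ = +68.49778°, λ = +85.82083°
GL-53: φ = +67.69167°, λ = +28.20472°
Δφ = -0.8061°,  Δλ = -57.6161°
a = sin²(Δφ/2) + cos φ₁ cos φ₂ sin²(Δλ/2) = 0.032357
c = 2·arcsin(√a) = 0.361731 rad = 20.7257°
d = R·c = 6371 × 0.361731 = 2304.6 km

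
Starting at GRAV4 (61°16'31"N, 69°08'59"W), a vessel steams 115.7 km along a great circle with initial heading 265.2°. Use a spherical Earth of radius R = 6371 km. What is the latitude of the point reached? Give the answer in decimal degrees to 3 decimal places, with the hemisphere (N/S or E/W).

GRAV4: φ = +61.27528°, λ = -69.14972°
δ = d/R = 115.7/6371 = 0.018160 rad
φ₂ = arcsin(sin φ₁ cos δ + cos φ₁ sin δ cos θ)
   = arcsin(0.87694·0.99984 + 0.48060·0.01816·-0.08368) = 61.17115°
λ₂ = λ₁ + atan2(sin θ sin δ cos φ₁, cos δ − sin φ₁ sin φ₂) = -71.30041°

61.171°N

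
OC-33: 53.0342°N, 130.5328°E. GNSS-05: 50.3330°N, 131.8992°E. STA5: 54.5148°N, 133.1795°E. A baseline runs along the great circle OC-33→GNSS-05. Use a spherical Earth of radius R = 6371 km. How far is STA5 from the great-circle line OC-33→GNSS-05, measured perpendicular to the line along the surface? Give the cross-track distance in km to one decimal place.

214.2 km

δ₁₃ = central angle OC-33→STA5 = 0.037585 rad  (haversine)
θ₁₃ = bearing OC-33→STA5 = 45.509°,  θ₁₂ = bearing OC-33→GNSS-05 = 162.049°
dₓₜ = R·arcsin(sin δ₁₃ · sin(θ₁₃ − θ₁₂)) = 6371·arcsin(0.03758·sin(-116.539°)) = -214.213 km
|dₓₜ| = 214.213 km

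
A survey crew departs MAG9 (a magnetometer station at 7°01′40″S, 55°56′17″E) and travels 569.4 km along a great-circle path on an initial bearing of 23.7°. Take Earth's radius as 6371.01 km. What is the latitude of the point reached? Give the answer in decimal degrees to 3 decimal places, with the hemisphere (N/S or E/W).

MAG9: φ = -7.02778°, λ = +55.93806°
δ = d/R = 569.4/6371.01 = 0.089374 rad
φ₂ = arcsin(sin φ₁ cos δ + cos φ₁ sin δ cos θ)
   = arcsin(-0.12235·0.99601 + 0.99249·0.08925·0.91566) = -2.33540°
λ₂ = λ₁ + atan2(sin θ sin δ cos φ₁, cos δ − sin φ₁ sin φ₂) = 57.99573°

2.335°S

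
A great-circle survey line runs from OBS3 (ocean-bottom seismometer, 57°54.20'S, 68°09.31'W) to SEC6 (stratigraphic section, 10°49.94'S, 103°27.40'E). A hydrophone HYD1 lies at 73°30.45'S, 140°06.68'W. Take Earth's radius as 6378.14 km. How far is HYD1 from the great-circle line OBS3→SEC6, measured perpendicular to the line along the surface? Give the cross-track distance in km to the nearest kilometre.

2168 km

OBS3: φ = -57.90333°, λ = -68.15517°
SEC6: φ = -10.83233°, λ = +103.45667°
HYD1: φ = -73.50750°, λ = -140.11133°
δ₁₃ = central angle OBS3→HYD1 = 0.537441 rad  (haversine)
θ₁₃ = bearing OBS3→HYD1 = 211.821°,  θ₁₂ = bearing OBS3→SEC6 = 171.176°
dₓₜ = R·arcsin(sin δ₁₃ · sin(θ₁₃ − θ₁₂)) = 6378.14·arcsin(0.51194·sin(40.644°)) = 2168.374 km
|dₓₜ| = 2168.374 km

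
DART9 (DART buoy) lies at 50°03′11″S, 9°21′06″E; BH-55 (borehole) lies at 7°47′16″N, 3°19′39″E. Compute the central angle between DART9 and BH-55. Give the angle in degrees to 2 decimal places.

DART9: φ = -50.05306°, λ = +9.35167°
BH-55: φ = +7.78778°, λ = +3.32750°
Δφ = 57.8408°,  Δλ = -6.0242°
a = sin²(Δφ/2) + cos φ₁ cos φ₂ sin²(Δλ/2) = 0.235620
c = 2·arcsin(√a) = 1.013657 rad = 58.0783°

58.08°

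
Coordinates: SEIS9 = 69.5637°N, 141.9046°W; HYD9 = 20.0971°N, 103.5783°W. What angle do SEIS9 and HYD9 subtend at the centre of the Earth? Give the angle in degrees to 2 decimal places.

Δφ = -49.4666°,  Δλ = 38.3263°
a = sin²(Δφ/2) + cos φ₁ cos φ₂ sin²(Δλ/2) = 0.210388
c = 2·arcsin(√a) = 0.953019 rad = 54.6040°

54.60°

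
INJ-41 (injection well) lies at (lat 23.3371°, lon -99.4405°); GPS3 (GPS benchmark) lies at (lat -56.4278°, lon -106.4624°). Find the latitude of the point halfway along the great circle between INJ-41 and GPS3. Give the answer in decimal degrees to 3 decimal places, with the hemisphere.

Bx = cos φ₂ cos Δλ = 0.548840,  By = cos φ₂ sin Δλ = -0.067602
φₘ = atan2(sin φ₁ + sin φ₂, √((cos φ₁ + Bx)² + By²)) = -16.57294°
λₘ = λ₁ + atan2(By, cos φ₁ + Bx) = -102.07887°

16.573°S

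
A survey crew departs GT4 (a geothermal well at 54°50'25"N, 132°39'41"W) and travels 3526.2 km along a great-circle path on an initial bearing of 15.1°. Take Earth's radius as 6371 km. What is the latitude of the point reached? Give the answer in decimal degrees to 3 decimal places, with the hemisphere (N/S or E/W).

81.018°N

GT4: φ = +54.84028°, λ = -132.66139°
δ = d/R = 3526.2/6371 = 0.553477 rad
φ₂ = arcsin(sin φ₁ cos δ + cos φ₁ sin δ cos θ)
   = arcsin(0.81755·0.85070 + 0.57586·0.52565·0.96547) = 81.01842°
λ₂ = λ₁ + atan2(sin θ sin δ cos φ₁, cos δ − sin φ₁ sin φ₂) = -71.36423°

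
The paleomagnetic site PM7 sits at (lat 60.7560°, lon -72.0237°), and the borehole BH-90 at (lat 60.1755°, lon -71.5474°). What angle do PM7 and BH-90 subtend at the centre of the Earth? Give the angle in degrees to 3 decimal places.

0.626°

Δφ = -0.5805°,  Δλ = 0.4763°
a = sin²(Δφ/2) + cos φ₁ cos φ₂ sin²(Δλ/2) = 0.000030
c = 2·arcsin(√a) = 0.010929 rad = 0.6262°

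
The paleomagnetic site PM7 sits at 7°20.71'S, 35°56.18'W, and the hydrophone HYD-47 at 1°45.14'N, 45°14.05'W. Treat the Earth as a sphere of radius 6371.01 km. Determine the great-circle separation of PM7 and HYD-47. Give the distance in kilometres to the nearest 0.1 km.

PM7: φ = -7.34517°, λ = -35.93633°
HYD-47: φ = +1.75233°, λ = -45.23417°
Δφ = 9.0975°,  Δλ = -9.2978°
a = sin²(Δφ/2) + cos φ₁ cos φ₂ sin²(Δλ/2) = 0.012802
c = 2·arcsin(√a) = 0.226776 rad = 12.9933°
d = R·c = 6371.01 × 0.226776 = 1444.8 km

1444.8 km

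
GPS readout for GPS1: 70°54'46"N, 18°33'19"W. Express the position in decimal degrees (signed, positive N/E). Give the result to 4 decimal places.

+70.9128°, -18.5553°

lat: 70.9128° N → +70.9128°
lon: 18.5553° W → -18.5553°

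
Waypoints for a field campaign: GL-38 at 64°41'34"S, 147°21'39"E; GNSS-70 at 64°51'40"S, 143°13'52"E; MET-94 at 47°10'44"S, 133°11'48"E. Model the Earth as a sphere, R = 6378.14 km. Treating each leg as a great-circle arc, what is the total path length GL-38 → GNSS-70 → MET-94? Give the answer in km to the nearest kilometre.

2256 km

GL-38: φ = -64.69278°, λ = +147.36083°
GNSS-70: φ = -64.86111°, λ = +143.23111°
MET-94: φ = -47.17889°, λ = +133.19667°
GL-38→GNSS-70: c = 0.030850 rad, d = 196.76 km
GNSS-70→MET-94: c = 0.322838 rad, d = 2059.11 km
Total = 196.76 + 2059.11 = 2255.87 km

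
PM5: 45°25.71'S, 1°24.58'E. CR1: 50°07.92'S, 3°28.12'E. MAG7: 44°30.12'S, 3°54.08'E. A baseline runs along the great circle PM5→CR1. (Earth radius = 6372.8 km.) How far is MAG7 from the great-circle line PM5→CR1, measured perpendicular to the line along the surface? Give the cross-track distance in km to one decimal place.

217.3 km

PM5: φ = -45.42850°, λ = +1.40967°
CR1: φ = -50.13200°, λ = +3.46867°
MAG7: φ = -44.50200°, λ = +3.90133°
δ₁₃ = central angle PM5→MAG7 = 0.034757 rad  (haversine)
θ₁₃ = bearing PM5→MAG7 = 63.161°,  θ₁₂ = bearing PM5→CR1 = 164.365°
dₓₜ = R·arcsin(sin δ₁₃ · sin(θ₁₃ − θ₁₂)) = 6372.8·arcsin(0.03475·sin(-101.204°)) = -217.278 km
|dₓₜ| = 217.278 km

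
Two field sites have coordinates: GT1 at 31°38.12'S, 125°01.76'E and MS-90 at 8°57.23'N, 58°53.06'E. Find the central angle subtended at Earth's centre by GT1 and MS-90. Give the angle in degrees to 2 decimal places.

75.02°

GT1: φ = -31.63533°, λ = +125.02933°
MS-90: φ = +8.95383°, λ = +58.88433°
Δφ = 40.5892°,  Δλ = -66.1450°
a = sin²(Δφ/2) + cos φ₁ cos φ₂ sin²(Δλ/2) = 0.370751
c = 2·arcsin(√a) = 1.309330 rad = 75.0191°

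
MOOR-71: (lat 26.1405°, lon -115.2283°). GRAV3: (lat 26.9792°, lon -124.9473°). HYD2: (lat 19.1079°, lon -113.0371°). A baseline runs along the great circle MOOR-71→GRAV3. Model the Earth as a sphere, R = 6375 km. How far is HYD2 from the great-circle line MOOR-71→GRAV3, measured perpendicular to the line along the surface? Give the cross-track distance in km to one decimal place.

742.5 km

δ₁₃ = central angle MOOR-71→HYD2 = 0.127708 rad  (haversine)
θ₁₃ = bearing MOOR-71→HYD2 = 163.521°,  θ₁₂ = bearing MOOR-71→GRAV3 = 277.675°
dₓₜ = R·arcsin(sin δ₁₃ · sin(θ₁₃ − θ₁₂)) = 6375·arcsin(0.12736·sin(-114.154°)) = -742.523 km
|dₓₜ| = 742.523 km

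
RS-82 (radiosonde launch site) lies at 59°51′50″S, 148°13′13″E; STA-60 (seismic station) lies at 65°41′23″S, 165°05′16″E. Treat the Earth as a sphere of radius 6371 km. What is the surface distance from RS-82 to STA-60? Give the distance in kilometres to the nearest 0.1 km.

1069.5 km

RS-82: φ = -59.86389°, λ = +148.22028°
STA-60: φ = -65.68972°, λ = +165.08778°
Δφ = -5.8258°,  Δλ = 16.8675°
a = sin²(Δφ/2) + cos φ₁ cos φ₂ sin²(Δλ/2) = 0.007028
c = 2·arcsin(√a) = 0.167869 rad = 9.6182°
d = R·c = 6371 × 0.167869 = 1069.5 km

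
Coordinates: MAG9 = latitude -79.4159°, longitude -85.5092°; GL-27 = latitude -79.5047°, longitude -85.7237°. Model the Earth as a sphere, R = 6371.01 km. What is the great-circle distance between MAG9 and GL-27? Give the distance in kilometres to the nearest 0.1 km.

10.8 km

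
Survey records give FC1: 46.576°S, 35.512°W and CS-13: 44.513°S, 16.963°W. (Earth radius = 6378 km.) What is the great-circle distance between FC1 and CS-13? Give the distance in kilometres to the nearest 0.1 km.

1460.7 km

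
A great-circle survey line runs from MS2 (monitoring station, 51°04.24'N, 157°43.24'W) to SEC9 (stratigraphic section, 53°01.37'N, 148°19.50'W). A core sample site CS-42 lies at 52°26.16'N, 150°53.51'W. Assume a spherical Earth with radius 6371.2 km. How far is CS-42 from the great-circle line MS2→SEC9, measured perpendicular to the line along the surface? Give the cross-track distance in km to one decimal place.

MS2: φ = +51.07067°, λ = -157.72067°
SEC9: φ = +53.02283°, λ = -148.32500°
CS-42: φ = +52.43600°, λ = -150.89183°
δ₁₃ = central angle MS2→CS-42 = 0.077499 rad  (haversine)
θ₁₃ = bearing MS2→CS-42 = 69.438°,  θ₁₂ = bearing MS2→SEC9 = 67.665°
dₓₜ = R·arcsin(sin δ₁₃ · sin(θ₁₃ − θ₁₂)) = 6371.2·arcsin(0.07742·sin(1.773°)) = 15.262 km
|dₓₜ| = 15.262 km

15.3 km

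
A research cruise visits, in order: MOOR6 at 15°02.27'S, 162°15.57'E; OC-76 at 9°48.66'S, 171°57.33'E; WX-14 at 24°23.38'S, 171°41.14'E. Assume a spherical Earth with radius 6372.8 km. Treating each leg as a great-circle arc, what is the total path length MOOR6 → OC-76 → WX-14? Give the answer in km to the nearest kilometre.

2824 km

MOOR6: φ = -15.03783°, λ = +162.25950°
OC-76: φ = -9.81100°, λ = +171.95550°
WX-14: φ = -24.38967°, λ = +171.68567°
MOOR6→OC-76: c = 0.188705 rad, d = 1202.58 km
OC-76→WX-14: c = 0.254485 rad, d = 1621.78 km
Total = 1202.58 + 1621.78 = 2824.36 km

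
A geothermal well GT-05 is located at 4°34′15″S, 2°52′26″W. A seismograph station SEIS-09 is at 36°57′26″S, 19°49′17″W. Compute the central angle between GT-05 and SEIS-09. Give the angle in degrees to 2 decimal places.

GT-05: φ = -4.57083°, λ = -2.87389°
SEIS-09: φ = -36.95722°, λ = -19.82139°
Δφ = -32.3864°,  Δλ = -16.9475°
a = sin²(Δφ/2) + cos φ₁ cos φ₂ sin²(Δλ/2) = 0.095068
c = 2·arcsin(√a) = 0.626878 rad = 35.9174°

35.92°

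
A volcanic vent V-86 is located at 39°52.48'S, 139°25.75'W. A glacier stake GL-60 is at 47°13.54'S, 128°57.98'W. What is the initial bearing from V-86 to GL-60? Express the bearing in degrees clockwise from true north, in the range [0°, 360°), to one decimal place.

137.6°

V-86: φ = -39.87467°, λ = -139.42917°
GL-60: φ = -47.22567°, λ = -128.96633°
Δλ = 10.4628°
y = sin Δλ · cos φ₂ = 0.123325
x = cos φ₁ sin φ₂ − sin φ₁ cos φ₂ cos Δλ = -0.135187
θ = atan2(y, x) = 137.6271° → 137.6271° (mod 360°)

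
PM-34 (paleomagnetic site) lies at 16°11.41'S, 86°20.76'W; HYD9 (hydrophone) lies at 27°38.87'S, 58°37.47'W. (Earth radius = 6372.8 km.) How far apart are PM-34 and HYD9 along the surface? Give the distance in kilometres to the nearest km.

3121 km

PM-34: φ = -16.19017°, λ = -86.34600°
HYD9: φ = -27.64783°, λ = -58.62450°
Δφ = -11.4577°,  Δλ = 27.7215°
a = sin²(Δφ/2) + cos φ₁ cos φ₂ sin²(Δλ/2) = 0.058785
c = 2·arcsin(√a) = 0.489795 rad = 28.0632°
d = R·c = 6372.8 × 0.489795 = 3121.4 km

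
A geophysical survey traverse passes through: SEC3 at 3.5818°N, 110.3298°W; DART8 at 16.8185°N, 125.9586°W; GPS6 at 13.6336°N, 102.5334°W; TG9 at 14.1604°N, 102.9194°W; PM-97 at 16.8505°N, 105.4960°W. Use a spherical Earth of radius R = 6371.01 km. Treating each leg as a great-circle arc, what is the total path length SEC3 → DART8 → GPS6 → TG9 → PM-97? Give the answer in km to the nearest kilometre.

5269 km

SEC3→DART8: c = 0.353663 rad, d = 2253.19 km
DART8→GPS6: c = 0.398140 rad, d = 2536.55 km
GPS6→TG9: c = 0.011283 rad, d = 71.88 km
TG9→PM-97: c = 0.063889 rad, d = 407.03 km
Total = 2253.19 + 2536.55 + 71.88 + 407.03 = 5268.66 km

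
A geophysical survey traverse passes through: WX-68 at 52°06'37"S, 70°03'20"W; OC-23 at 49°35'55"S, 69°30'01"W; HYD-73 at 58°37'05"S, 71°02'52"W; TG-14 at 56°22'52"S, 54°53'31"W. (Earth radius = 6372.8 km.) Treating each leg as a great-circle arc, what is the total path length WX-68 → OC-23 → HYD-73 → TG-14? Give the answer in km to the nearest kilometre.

2285 km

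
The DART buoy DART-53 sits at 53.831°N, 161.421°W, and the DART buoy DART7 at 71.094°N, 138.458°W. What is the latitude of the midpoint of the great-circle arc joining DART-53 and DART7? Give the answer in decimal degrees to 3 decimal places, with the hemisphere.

62.894°N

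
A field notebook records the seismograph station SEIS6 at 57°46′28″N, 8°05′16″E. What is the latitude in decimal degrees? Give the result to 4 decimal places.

57° + 46′/60 + 28″/3600 = 57 + 0.76667 + 0.00778 = 57.7744°

57.7744°N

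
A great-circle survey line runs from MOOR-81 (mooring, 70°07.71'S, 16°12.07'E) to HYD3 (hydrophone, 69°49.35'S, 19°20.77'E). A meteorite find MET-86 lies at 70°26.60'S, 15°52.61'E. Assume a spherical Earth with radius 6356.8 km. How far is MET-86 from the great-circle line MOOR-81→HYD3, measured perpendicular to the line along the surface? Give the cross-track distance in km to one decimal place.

30.9 km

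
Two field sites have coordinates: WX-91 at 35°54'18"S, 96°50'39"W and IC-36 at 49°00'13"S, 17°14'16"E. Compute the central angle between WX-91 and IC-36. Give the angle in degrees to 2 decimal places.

76.95°

WX-91: φ = -35.90500°, λ = -96.84417°
IC-36: φ = -49.00361°, λ = +17.23778°
Δφ = -13.0986°,  Δλ = 114.0819°
a = sin²(Δφ/2) + cos φ₁ cos φ₂ sin²(Δλ/2) = 0.387100
c = 2·arcsin(√a) = 1.343033 rad = 76.9501°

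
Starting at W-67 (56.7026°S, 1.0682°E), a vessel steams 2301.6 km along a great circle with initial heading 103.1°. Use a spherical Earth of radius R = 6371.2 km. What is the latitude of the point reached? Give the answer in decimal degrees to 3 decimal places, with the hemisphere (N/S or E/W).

55.676°S

δ = d/R = 2301.6/6371.2 = 0.361251 rad
φ₂ = arcsin(sin φ₁ cos δ + cos φ₁ sin δ cos θ)
   = arcsin(-0.83583·0.93546 + 0.54898·0.35344·-0.22665) = -55.67602°
λ₂ = λ₁ + atan2(sin θ sin δ cos φ₁, cos δ − sin φ₁ sin φ₂) = 38.69421°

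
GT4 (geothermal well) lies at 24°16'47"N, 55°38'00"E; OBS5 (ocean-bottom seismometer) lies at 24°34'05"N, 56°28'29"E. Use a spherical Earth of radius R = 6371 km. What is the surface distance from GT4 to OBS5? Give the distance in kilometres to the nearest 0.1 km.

91.0 km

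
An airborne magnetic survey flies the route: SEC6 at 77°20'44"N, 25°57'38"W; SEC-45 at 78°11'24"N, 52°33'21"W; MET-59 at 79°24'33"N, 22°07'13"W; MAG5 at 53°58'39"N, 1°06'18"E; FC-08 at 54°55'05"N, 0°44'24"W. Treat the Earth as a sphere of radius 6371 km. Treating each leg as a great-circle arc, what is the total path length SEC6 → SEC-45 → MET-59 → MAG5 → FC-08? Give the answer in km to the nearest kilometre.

SEC6: φ = +77.34556°, λ = -25.96056°
SEC-45: φ = +78.19000°, λ = -52.55583°
MET-59: φ = +79.40917°, λ = -22.12028°
MAG5: φ = +53.97750°, λ = +1.10500°
FC-08: φ = +54.91806°, λ = -0.74000°
SEC6→SEC-45: c = 0.098556 rad, d = 627.90 km
SEC-45→MET-59: c = 0.104066 rad, d = 663.00 km
MET-59→MAG5: c = 0.463846 rad, d = 2955.16 km
MAG5→FC-08: c = 0.024899 rad, d = 158.63 km
Total = 627.90 + 663.00 + 2955.16 + 158.63 = 4404.70 km

4405 km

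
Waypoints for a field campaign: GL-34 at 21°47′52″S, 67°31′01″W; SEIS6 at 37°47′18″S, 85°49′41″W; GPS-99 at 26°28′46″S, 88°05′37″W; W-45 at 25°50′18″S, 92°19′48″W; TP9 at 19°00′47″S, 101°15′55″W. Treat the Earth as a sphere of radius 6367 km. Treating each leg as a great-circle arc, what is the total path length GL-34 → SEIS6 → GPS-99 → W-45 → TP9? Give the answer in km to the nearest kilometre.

GL-34: φ = -21.79778°, λ = -67.51694°
SEIS6: φ = -37.78833°, λ = -85.82806°
GPS-99: φ = -26.47944°, λ = -88.09361°
W-45: φ = -25.83833°, λ = -92.33000°
TP9: φ = -19.01306°, λ = -101.26528°
GL-34→SEIS6: c = 0.391986 rad, d = 2495.78 km
SEIS6→GPS-99: c = 0.200177 rad, d = 1274.53 km
GPS-99→W-45: c = 0.067299 rad, d = 428.49 km
W-45→TP9: c = 0.186891 rad, d = 1189.93 km
Total = 2495.78 + 1274.53 + 428.49 + 1189.93 = 5388.73 km

5389 km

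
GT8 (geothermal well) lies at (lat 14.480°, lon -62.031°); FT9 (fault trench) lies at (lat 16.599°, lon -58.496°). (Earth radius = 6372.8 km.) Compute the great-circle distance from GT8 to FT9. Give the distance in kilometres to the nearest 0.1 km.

Δφ = 2.1190°,  Δλ = 3.5350°
a = sin²(Δφ/2) + cos φ₁ cos φ₂ sin²(Δλ/2) = 0.001225
c = 2·arcsin(√a) = 0.070004 rad = 4.0109°
d = R·c = 6372.8 × 0.070004 = 446.1 km

446.1 km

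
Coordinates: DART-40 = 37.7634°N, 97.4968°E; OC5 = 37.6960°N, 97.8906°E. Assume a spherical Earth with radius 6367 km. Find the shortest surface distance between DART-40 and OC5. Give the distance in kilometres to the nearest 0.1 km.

35.4 km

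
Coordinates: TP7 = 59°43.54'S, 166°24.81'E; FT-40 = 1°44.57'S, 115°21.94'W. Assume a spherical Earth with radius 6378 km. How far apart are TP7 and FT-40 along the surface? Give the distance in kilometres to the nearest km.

TP7: φ = -59.72567°, λ = +166.41350°
FT-40: φ = -1.74283°, λ = -115.36567°
Δφ = 57.9828°,  Δλ = 78.2208°
a = sin²(Δφ/2) + cos φ₁ cos φ₂ sin²(Δλ/2) = 0.435433
c = 2·arcsin(√a) = 1.441301 rad = 82.5805°
d = R·c = 6378 × 1.441301 = 9192.6 km

9193 km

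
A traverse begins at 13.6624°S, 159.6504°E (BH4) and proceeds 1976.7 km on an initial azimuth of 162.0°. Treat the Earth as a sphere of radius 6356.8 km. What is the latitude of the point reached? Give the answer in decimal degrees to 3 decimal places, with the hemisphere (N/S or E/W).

30.506°S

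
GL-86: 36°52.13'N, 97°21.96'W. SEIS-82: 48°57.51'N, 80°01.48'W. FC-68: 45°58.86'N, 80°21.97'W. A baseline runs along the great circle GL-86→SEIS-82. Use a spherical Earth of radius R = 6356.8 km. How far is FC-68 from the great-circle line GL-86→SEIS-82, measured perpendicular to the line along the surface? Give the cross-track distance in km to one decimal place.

GL-86: φ = +36.86883°, λ = -97.36600°
SEIS-82: φ = +48.95850°, λ = -80.02467°
FC-68: φ = +45.98100°, λ = -80.36617°
δ₁₃ = central angle GL-86→FC-68 = 0.272543 rad  (haversine)
θ₁₃ = bearing GL-86→FC-68 = 49.004°,  θ₁₂ = bearing GL-86→SEIS-82 = 40.723°
dₓₜ = R·arcsin(sin δ₁₃ · sin(θ₁₃ − θ₁₂)) = 6356.8·arcsin(0.26918·sin(8.281°)) = 246.510 km
|dₓₜ| = 246.510 km

246.5 km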